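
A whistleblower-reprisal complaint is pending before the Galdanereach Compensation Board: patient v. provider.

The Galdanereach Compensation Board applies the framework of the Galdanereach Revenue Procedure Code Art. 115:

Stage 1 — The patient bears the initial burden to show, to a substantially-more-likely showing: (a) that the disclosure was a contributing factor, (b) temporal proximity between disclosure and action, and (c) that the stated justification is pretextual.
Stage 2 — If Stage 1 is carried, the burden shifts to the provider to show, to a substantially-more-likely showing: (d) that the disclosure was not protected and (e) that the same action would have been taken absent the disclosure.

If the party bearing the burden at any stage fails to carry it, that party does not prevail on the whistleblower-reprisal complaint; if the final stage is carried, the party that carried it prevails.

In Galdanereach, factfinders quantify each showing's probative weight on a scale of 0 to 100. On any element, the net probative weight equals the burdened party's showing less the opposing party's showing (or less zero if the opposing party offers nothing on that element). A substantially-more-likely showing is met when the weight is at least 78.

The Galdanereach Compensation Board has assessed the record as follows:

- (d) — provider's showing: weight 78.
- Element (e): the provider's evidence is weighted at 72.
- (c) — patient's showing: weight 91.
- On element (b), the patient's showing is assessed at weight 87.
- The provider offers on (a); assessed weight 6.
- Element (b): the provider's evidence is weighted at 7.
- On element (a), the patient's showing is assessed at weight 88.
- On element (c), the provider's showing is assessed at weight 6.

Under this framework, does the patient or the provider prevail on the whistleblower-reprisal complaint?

patient

Stage 1 (patient, a substantially-more-likely showing, weight is at least 78): (a) net 88−6=82 ≥ 78 — meets; (b) net 87−7=80 ≥ 78 — meets; (c) net 91−6=85 ≥ 78 — meets.
  Stage 1 is satisfied; the onus moves to the provider.
Stage 2 (provider, a substantially-more-likely showing, weight is at least 78): (d) 78 ≥ 78 — meets; (e) 72 < 78 — fails.
  The provider does not carry Stage 2.
So the patient prevails.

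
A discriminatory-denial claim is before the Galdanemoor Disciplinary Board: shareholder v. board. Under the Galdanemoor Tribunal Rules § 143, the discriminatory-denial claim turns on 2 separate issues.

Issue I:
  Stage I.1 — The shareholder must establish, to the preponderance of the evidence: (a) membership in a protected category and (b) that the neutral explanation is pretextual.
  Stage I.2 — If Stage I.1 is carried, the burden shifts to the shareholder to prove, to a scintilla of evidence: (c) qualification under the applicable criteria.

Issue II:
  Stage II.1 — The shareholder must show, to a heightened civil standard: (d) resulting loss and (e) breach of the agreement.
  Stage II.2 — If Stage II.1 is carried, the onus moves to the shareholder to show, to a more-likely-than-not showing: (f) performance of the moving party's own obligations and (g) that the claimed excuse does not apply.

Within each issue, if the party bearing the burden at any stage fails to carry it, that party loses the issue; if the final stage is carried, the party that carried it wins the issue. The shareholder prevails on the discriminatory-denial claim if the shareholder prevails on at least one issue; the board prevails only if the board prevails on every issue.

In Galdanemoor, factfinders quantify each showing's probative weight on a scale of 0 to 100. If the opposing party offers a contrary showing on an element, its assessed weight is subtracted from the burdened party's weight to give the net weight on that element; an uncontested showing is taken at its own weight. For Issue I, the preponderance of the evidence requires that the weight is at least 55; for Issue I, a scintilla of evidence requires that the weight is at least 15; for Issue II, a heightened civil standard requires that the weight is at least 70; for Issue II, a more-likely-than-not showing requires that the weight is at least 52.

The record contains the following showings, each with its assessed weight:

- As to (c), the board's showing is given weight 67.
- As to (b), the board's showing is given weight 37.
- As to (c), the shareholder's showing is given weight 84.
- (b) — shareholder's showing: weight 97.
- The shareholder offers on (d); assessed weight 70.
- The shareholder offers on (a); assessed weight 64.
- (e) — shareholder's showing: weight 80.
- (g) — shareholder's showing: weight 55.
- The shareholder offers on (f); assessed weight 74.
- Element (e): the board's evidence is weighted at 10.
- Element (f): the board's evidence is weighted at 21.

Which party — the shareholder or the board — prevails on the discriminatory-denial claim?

— Issue I —
Stage I.1 (shareholder, the preponderance of the evidence, weight is at least 55): (a) 64 ≥ 55 — meets; (b) net 97−37=60 ≥ 55 — meets.
  Stage I.1 is satisfied; the shareholder continues to bear the burden.
Stage I.2 (shareholder, a scintilla of evidence, weight is at least 15): (c) net 84−67=17 ≥ 15 — meets.
  The shareholder carries the last stage.
With every stage satisfied, the shareholder prevails on this issue.
— Issue II —
At Stage II.1 the shareholder must meet a heightened civil standard (weight is at least 70): on (d) the weight is 70, ≥ 70, so (d) meets the standard; on (e) the weight is 80 less the opposing 10 gives net 70, ≥ 70, so (e) meets the standard.
  All elements met. The shareholder retains the burden for Stage II.2.
At Stage II.2 the shareholder must meet a more-likely-than-not showing (weight is at least 52): on (f) the weight is 74 less the opposing 21 gives net 53, which does reach 52, so (f) meets the standard; on (g) the weight is 55, ≥ 52, so (g) meets the standard.
  The shareholder carries the last stage.
With every stage satisfied, the shareholder prevails on this issue.
Per-issue: Issue I → shareholder; Issue II → shareholder. The shareholder must prevail on at least one issue; overall, the shareholder prevails.

shareholder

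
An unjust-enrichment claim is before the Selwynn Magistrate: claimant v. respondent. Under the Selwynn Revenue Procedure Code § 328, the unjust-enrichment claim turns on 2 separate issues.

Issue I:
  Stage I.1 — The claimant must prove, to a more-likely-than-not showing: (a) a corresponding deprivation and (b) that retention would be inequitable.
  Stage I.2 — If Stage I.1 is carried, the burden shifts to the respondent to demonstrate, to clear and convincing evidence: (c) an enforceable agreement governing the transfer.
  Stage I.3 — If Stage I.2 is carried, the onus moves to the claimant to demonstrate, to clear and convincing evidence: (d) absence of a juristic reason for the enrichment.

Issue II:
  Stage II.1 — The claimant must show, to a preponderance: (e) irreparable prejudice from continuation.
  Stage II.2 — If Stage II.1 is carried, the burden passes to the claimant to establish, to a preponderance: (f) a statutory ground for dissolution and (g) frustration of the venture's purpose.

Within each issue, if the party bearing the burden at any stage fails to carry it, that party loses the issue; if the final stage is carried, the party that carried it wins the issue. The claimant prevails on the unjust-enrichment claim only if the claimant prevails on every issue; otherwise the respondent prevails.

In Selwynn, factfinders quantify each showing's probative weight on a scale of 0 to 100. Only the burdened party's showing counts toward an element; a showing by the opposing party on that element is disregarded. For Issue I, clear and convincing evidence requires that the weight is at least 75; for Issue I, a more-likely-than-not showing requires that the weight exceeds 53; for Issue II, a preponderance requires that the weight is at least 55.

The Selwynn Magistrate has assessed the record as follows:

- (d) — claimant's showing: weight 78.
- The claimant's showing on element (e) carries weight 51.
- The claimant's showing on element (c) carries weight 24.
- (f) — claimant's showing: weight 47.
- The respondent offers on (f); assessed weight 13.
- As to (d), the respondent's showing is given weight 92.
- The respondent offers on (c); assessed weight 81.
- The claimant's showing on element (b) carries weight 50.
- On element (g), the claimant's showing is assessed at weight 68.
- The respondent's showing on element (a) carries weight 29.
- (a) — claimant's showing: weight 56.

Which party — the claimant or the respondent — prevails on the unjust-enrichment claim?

respondent

— Issue I —
Stage I.1 — burden on claimant; standard: a more-likely-than-not showing (weight exceeds 53).
    (a): 56 (respondent's 29 disregarded) > 53 [met]
    (b): 50 ≤ 53 [not met]
  The claimant does not carry Stage I.1.
So the respondent prevails on this issue.
— Issue II —
Stage II.1 (claimant, a preponderance, weight is at least 55): (e) 51 < 55 — fails.
  The claimant does not carry Stage II.1.
So the respondent prevails on this issue.
Per-issue: Issue I → respondent; Issue II → respondent. The claimant must prevail on every issue; overall, the respondent prevails.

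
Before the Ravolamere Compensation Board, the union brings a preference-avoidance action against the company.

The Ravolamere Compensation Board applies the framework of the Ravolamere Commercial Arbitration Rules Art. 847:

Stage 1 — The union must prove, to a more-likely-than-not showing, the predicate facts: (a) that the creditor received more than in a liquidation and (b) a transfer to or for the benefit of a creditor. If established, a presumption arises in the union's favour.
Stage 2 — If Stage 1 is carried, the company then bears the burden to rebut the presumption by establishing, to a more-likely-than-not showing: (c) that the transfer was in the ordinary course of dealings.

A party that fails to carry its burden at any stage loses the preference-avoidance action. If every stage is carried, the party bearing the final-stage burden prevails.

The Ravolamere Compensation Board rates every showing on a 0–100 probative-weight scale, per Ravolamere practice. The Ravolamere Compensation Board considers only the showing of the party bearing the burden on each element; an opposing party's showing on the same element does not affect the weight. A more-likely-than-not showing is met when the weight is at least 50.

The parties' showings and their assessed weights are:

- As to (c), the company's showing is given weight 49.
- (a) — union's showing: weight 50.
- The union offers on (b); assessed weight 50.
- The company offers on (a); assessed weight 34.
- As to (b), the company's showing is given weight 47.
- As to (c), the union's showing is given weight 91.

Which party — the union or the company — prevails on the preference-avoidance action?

union

At Stage 1 the union must meet a more-likely-than-not showing (weight is at least 50): on (a) the weight is 50 (the company's 34 is given no effect), which does reach 50, so (a) meets the standard; on (b) the weight is 50 (the company's 47 is given no effect), which does reach 50, so (b) meets the standard.
  The union carries Stage 1; the company now bears the burden.
At Stage 2 the company must meet a more-likely-than-not showing (weight is at least 50): on (c) the weight is 49 (the union's 91 is given no effect), which does not reach 50, so (c) does not meet the standard.
  Stage 2 not carried; the company fails its burden.
The union prevails.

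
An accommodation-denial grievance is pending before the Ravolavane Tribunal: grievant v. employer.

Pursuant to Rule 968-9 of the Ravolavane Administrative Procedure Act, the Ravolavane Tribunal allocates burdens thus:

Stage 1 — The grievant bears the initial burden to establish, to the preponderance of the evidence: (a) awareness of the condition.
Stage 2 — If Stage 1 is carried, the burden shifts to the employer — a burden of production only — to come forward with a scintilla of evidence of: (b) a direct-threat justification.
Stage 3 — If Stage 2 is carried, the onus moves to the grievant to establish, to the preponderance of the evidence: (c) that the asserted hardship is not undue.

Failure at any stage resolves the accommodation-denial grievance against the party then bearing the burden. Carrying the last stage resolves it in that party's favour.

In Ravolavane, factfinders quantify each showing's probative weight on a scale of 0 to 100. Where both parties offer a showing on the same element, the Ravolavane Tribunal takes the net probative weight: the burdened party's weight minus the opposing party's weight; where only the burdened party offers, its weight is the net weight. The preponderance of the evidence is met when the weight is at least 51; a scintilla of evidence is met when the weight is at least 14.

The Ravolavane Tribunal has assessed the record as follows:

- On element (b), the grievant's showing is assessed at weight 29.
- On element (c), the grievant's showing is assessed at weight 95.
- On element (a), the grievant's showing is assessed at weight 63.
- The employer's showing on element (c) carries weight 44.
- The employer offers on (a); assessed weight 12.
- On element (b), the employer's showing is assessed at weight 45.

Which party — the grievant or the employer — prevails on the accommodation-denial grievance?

Stage 1 — burden on grievant; standard: the preponderance of the evidence (weight is at least 51).
    (a): 63 − 12 = 51 ≥ 51 [met]
  The grievant carries Stage 1; the employer now bears the burden.
Stage 2 — burden on employer; standard: a scintilla of evidence (weight is at least 14).
    (b): 45 − 29 = 16 ≥ 14 [met]
  All elements met. The burden passes to the grievant.
Stage 3 — burden on grievant; standard: the preponderance of the evidence (weight is at least 51).
    (c): 95 − 44 = 51 ≥ 51 [met]
  All elements met at the final stage.
All stages carried — the grievant prevails.

grievant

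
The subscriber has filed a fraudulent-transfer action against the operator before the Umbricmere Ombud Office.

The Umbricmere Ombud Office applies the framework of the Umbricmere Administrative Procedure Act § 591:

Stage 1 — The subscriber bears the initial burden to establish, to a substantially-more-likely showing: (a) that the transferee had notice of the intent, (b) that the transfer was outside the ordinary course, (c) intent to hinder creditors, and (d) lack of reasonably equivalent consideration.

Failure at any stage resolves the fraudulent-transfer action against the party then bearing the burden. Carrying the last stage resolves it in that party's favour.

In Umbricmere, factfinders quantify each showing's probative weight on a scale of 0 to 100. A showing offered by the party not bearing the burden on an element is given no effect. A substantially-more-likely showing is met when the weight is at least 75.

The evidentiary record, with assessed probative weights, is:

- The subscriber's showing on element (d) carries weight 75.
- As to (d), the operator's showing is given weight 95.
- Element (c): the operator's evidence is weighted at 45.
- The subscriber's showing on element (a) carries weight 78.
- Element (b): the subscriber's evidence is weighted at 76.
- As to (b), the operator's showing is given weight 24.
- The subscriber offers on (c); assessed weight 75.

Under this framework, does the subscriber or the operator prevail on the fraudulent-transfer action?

Stage 1 (subscriber, a substantially-more-likely showing, weight is at least 75): (a) 78 ≥ 75 — meets; (b) 76 (operator's 24 disregarded) ≥ 75 — meets; (c) 75 (operator's 45 disregarded) ≥ 75 — meets; (d) 75 (operator's 95 disregarded) ≥ 75 — meets.
  Stage 1 carried; the final stage is satisfied.
All stages carried — the subscriber prevails.

subscriber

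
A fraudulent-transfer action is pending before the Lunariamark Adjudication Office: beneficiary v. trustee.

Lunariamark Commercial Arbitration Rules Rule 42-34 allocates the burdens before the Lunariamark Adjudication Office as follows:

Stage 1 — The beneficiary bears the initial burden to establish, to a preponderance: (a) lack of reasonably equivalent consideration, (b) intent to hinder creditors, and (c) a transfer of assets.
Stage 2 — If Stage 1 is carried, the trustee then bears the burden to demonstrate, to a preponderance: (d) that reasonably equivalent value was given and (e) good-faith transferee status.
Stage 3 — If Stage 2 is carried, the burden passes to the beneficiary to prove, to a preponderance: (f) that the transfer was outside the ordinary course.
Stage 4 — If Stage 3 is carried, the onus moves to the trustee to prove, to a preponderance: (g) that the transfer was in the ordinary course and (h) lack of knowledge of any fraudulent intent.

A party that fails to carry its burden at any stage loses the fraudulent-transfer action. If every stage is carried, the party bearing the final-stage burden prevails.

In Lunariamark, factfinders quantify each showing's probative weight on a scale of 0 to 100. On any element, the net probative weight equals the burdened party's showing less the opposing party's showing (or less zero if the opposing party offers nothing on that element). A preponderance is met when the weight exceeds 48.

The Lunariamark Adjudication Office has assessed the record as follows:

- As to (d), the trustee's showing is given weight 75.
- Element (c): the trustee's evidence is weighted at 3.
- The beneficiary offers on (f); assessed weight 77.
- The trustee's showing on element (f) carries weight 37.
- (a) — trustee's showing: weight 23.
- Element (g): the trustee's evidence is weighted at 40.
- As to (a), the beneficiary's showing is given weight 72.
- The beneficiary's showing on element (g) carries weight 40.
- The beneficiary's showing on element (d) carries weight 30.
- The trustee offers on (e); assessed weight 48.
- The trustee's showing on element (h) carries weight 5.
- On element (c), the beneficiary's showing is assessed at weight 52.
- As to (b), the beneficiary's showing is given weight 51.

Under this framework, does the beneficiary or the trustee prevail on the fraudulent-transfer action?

Stage 1 (beneficiary, a preponderance, weight exceeds 48): (a) net 72−23=49 > 48 — meets; (b) 51 > 48 — meets; (c) net 52−3=49 > 48 — meets.
  The beneficiary carries Stage 1; the trustee now bears the burden.
Stage 2 (trustee, a preponderance, weight exceeds 48): (d) net 75−30=45 ≤ 48 — fails; (e) 48 ≤ 48 — fails.
  Not every element is met, so the trustee fails to carry Stage 2.
So the beneficiary prevails.

beneficiary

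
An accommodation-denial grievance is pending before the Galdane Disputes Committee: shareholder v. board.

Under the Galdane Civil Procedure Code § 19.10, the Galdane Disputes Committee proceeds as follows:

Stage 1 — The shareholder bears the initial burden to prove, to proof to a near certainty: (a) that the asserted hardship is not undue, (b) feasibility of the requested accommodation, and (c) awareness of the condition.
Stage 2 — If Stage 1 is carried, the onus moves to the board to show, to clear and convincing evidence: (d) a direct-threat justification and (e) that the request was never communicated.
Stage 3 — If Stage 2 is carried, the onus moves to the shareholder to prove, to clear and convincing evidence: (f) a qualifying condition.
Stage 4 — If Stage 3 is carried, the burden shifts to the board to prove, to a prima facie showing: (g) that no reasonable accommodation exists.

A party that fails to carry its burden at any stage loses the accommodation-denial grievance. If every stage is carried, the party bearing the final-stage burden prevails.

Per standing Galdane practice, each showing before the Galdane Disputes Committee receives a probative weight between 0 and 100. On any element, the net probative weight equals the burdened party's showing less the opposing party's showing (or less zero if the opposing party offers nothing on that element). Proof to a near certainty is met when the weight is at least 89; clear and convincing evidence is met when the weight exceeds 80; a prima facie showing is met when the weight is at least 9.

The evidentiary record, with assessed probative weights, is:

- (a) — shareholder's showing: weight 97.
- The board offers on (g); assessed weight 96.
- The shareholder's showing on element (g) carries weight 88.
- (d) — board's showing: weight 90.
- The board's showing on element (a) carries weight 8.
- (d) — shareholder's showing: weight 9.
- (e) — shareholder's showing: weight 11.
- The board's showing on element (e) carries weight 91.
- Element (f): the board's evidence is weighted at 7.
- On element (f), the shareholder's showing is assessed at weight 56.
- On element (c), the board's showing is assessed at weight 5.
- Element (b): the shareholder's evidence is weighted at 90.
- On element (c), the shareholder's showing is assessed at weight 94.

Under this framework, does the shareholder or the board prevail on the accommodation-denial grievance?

shareholder

Stage 1 — burden on shareholder; standard: proof to a near certainty (weight is at least 89).
    (a): 97 − 8 = 89 ≥ 89 [met]
    (b): 90 ≥ 89 [met]
    (c): 94 − 5 = 89 ≥ 89 [met]
  The shareholder carries Stage 1; the board now bears the burden.
Stage 2 — burden on board; standard: clear and convincing evidence (weight exceeds 80).
    (d): 90 − 9 = 81 > 80 [met]
    (e): 91 − 11 = 80 ≤ 80 [not met]
  The board does not carry Stage 2.
The analysis ends at Stage 2; the shareholder prevails.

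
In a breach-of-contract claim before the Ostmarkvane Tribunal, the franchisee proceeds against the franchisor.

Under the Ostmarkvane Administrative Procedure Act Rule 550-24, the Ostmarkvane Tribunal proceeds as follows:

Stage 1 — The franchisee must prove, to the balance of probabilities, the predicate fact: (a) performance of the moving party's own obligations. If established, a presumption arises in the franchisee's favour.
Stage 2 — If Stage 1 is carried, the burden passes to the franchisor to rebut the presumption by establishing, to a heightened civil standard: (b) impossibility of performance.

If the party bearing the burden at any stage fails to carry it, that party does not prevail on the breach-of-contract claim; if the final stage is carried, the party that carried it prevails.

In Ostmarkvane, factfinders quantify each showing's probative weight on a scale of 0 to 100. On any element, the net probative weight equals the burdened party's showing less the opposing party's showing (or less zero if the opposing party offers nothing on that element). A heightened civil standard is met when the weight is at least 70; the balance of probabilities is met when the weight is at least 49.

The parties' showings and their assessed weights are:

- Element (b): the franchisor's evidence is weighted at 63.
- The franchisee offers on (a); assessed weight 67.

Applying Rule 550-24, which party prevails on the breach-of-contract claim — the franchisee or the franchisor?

franchisee

At Stage 1 the franchisee must meet the balance of probabilities (weight is at least 49): on (a) the weight is 67, which does reach 49, so (a) meets the standard.
  Stage 1 is satisfied; the onus moves to the franchisor.
At Stage 2 the franchisor must meet a heightened civil standard (weight is at least 70): on (b) the weight is 63, < 70, so (b) does not meet the standard.
  Stage 2 not carried; the franchisor fails its burden.
So the franchisee prevails.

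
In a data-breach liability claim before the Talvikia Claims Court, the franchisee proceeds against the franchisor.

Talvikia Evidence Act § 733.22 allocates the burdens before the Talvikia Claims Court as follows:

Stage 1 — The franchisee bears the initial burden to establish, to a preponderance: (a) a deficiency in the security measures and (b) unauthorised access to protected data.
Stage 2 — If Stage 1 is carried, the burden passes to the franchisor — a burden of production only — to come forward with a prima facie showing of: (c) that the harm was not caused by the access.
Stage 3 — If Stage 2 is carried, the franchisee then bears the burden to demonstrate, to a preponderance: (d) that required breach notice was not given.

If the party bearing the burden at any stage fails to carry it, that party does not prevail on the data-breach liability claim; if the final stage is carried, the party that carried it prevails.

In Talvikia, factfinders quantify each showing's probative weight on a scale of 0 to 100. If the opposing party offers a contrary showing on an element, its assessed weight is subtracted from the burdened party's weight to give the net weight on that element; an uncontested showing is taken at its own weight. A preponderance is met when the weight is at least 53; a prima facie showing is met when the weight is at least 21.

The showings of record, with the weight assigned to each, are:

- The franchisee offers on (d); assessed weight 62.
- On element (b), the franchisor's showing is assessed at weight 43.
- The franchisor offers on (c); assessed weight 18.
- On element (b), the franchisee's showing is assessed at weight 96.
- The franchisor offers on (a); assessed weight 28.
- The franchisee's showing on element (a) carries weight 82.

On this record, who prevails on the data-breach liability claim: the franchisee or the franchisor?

At Stage 1 the franchisee must meet a preponderance (weight is at least 53): on (a) the weight is 82 less the opposing 28 gives net 54, which does reach 53, so (a) meets the standard; on (b) the weight is 96 less the opposing 43 gives net 53, ≥ 53, so (b) meets the standard.
  All elements met. The burden passes to the franchisor.
At Stage 2 the franchisor must meet a prima facie showing (weight is at least 21): on (c) the weight is 18, < 21, so (c) does not meet the standard.
  The franchisor does not carry Stage 2.
The analysis ends at Stage 2; the franchisee prevails.

franchisee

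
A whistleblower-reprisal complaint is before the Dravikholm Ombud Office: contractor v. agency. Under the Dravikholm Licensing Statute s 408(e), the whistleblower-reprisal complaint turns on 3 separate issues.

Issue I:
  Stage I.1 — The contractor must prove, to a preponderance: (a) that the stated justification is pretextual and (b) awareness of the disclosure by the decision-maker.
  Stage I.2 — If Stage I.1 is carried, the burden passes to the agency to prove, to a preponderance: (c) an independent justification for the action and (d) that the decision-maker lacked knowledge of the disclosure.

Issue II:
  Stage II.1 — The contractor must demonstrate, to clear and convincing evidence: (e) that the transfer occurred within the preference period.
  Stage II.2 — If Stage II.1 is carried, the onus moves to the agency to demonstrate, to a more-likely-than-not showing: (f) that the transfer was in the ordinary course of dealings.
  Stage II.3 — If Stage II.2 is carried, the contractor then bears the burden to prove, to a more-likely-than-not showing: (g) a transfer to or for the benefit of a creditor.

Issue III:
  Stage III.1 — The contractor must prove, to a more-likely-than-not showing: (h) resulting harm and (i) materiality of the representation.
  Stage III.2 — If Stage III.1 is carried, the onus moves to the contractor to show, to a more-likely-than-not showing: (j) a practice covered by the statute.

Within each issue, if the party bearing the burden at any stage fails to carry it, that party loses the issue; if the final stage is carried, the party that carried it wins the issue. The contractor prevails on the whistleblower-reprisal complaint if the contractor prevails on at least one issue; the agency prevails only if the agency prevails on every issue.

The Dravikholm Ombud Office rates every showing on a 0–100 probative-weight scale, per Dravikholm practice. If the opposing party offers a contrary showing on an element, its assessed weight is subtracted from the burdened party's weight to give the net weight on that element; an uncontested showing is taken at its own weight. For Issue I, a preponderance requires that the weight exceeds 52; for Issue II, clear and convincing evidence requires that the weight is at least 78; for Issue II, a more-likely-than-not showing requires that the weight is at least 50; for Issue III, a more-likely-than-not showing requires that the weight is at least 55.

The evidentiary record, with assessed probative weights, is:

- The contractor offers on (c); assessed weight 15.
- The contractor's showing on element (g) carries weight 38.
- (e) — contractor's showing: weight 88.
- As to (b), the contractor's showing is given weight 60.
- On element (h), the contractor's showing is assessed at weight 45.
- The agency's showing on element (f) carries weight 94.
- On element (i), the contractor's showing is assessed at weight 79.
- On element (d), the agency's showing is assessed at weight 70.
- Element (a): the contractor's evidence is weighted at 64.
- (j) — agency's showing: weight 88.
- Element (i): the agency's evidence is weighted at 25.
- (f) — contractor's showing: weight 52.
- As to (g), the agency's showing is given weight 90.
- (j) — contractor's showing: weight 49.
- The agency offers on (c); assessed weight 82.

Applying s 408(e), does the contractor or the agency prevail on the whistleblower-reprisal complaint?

— Issue I —
Stage I.1 — burden on contractor; standard: a preponderance (weight exceeds 52).
    (a): 64 > 52 [met]
    (b): 60 > 52 [met]
  The contractor carries Stage I.1; the agency now bears the burden.
Stage I.2 — burden on agency; standard: a preponderance (weight exceeds 52).
    (c): 82 − 15 = 67 > 52 [met]
    (d): 70 > 52 [met]
  All elements met at the final stage.
Every stage carried; the agency prevails on this issue.
— Issue II —
Stage II.1 — burden on contractor; standard: clear and convincing evidence (weight is at least 78).
    (e): 88 ≥ 78 [met]
  The contractor carries Stage II.1; the agency now bears the burden.
Stage II.2 — burden on agency; standard: a more-likely-than-not showing (weight is at least 50).
    (f): 94 − 52 = 42 < 50 [not met]
  Not every element is met, so the agency fails to carry Stage II.2.
So the contractor prevails on this issue.
— Issue III —
Stage III.1 — burden on contractor; standard: a more-likely-than-not showing (weight is at least 55).
    (h): 45 < 55 [not met]
    (i): 79 − 25 = 54 < 55 [not met]
  Not every element is met, so the contractor fails to carry Stage III.1.
The analysis ends at Stage III.1; the agency prevails on this issue.
Per-issue: Issue I → agency; Issue II → contractor; Issue III → agency. The contractor must prevail on at least one issue; overall, the contractor prevails.

contractor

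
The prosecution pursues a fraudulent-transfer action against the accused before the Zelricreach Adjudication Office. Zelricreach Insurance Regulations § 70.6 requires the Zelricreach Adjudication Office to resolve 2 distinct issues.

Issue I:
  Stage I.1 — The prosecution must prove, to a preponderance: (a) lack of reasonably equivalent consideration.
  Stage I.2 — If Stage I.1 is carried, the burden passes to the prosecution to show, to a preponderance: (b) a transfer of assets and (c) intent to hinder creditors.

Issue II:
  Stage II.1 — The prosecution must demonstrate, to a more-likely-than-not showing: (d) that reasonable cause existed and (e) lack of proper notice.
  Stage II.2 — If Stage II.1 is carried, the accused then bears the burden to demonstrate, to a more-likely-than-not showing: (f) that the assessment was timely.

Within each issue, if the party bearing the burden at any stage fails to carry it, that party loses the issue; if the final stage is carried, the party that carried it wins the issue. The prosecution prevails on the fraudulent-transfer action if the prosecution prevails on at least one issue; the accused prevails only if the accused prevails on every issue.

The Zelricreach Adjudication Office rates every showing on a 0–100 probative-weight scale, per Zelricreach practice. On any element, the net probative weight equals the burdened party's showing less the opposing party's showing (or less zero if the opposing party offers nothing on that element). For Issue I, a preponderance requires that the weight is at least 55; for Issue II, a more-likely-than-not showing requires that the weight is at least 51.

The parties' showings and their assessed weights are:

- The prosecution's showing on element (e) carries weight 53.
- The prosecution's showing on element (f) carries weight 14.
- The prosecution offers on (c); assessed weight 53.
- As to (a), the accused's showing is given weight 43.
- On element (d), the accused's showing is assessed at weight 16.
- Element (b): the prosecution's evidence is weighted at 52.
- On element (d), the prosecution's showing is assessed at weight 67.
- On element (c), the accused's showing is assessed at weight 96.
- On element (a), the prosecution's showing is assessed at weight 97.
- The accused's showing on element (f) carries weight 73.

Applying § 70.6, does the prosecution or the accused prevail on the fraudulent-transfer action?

accused

— Issue I —
Stage I.1 (prosecution, a preponderance, weight is at least 55): (a) net 97−43=54 < 55 — fails.
  Not every element is met, so the prosecution fails to carry Stage I.1.
So the accused prevails on this issue.
— Issue II —
At Stage II.1 the prosecution must meet a more-likely-than-not showing (weight is at least 51): on (d) the weight is 67 less the opposing 16 gives net 51, which does reach 51, so (d) meets the standard; on (e) the weight is 53, ≥ 51, so (e) meets the standard.
  Stage II.1 is satisfied; the onus moves to the accused.
At Stage II.2 the accused must meet a more-likely-than-not showing (weight is at least 51): on (f) the weight is 73 less the opposing 14 gives net 59, which does reach 51, so (f) meets the standard.
  All elements met at the final stage.
With every stage satisfied, the accused prevails on this issue.
Per-issue: Issue I → accused; Issue II → accused. The prosecution must prevail on at least one issue; overall, the accused prevails.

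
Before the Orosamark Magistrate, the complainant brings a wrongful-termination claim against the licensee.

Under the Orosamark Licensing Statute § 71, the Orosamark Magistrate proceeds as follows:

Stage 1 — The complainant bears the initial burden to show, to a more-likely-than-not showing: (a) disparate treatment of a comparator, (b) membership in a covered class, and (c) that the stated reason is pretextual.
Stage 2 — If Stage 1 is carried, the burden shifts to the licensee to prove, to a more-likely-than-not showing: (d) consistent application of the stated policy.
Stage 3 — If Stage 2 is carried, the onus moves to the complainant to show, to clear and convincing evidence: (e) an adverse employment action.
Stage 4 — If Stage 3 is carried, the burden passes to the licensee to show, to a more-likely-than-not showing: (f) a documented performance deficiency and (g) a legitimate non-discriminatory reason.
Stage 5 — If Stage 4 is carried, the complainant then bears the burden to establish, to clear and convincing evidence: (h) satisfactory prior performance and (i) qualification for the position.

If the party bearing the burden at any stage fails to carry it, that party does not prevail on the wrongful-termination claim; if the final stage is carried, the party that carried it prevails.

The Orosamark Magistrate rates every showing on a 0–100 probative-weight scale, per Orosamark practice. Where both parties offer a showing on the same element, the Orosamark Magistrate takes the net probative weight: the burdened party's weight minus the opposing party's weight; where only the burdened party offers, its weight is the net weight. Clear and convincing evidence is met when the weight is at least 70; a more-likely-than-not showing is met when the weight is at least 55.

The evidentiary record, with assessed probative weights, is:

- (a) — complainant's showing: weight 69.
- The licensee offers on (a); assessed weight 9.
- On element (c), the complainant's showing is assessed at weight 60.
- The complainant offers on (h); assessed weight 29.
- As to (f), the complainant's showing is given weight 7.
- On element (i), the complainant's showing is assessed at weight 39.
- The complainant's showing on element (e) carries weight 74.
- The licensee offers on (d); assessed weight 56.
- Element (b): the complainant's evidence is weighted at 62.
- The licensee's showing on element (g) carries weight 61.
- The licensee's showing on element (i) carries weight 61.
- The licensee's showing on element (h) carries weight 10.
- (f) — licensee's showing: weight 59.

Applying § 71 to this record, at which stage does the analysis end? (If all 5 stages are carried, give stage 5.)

Stage 1 (complainant, a more-likely-than-not showing, weight is at least 55): (a) net 69−9=60 ≥ 55 — meets; (b) 62 ≥ 55 — meets; (c) 60 ≥ 55 — meets.
  Stage 1 is satisfied; the onus moves to the licensee.
Stage 2 (licensee, a more-likely-than-not showing, weight is at least 55): (d) 56 ≥ 55 — meets.
  Stage 2 carried; the burden shifts to the complainant.
Stage 3 (complainant, clear and convincing evidence, weight is at least 70): (e) 74 ≥ 70 — meets.
  Stage 3 carried; the burden shifts to the licensee.
Stage 4 (licensee, a more-likely-than-not showing, weight is at least 55): (f) net 59−7=52 < 55 — fails; (g) 61 ≥ 55 — meets.
  The licensee does not carry Stage 4.
The complainant prevails.

stage 4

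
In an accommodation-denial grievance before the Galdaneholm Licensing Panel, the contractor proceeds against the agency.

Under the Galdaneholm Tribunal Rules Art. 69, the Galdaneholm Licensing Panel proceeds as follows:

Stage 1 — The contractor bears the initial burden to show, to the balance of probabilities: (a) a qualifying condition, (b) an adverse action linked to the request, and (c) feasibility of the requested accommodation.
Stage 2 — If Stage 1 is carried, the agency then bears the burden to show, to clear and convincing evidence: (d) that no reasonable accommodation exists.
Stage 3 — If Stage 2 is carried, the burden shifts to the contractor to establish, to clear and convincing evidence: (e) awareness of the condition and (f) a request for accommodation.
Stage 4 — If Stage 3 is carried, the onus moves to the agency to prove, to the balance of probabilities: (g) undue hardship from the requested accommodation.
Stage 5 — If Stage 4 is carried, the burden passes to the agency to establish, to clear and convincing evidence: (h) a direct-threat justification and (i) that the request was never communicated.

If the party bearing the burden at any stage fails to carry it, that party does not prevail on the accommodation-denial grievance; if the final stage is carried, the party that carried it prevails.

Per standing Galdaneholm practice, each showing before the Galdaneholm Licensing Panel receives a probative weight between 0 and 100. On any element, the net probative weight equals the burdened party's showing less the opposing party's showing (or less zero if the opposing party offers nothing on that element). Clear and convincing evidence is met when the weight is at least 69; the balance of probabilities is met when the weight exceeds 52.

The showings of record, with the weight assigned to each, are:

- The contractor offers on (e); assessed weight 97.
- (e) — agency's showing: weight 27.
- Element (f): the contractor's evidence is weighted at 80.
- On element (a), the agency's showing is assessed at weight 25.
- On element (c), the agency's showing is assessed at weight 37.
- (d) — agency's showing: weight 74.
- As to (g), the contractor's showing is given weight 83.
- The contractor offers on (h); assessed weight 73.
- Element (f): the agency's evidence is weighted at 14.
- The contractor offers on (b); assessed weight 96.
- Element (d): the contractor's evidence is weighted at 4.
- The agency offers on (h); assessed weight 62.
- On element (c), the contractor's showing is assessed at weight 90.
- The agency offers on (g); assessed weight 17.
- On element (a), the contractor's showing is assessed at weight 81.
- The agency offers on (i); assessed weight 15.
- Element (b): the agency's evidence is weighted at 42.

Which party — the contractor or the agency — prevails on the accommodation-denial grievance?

agency

At Stage 1 the contractor must meet the balance of probabilities (weight exceeds 52): on (a) the weight is 81 less the opposing 25 gives net 56, > 52, so (a) meets the standard; on (b) the weight is 96 less the opposing 42 gives net 54, > 52, so (b) meets the standard; on (c) the weight is 90 less the opposing 37 gives net 53, which does exceed 52, so (c) meets the standard.
  Stage 1 carried; the burden shifts to the agency.
At Stage 2 the agency must meet clear and convincing evidence (weight is at least 69): on (d) the weight is 74 less the opposing 4 gives net 70, which does reach 69, so (d) meets the standard.
  All elements met. The burden passes to the contractor.
At Stage 3 the contractor must meet clear and convincing evidence (weight is at least 69): on (e) the weight is 97 less the opposing 27 gives net 70, which does reach 69, so (e) meets the standard; on (f) the weight is 80 less the opposing 14 gives net 66, < 69, so (f) does not meet the standard.
  Not every element is met, so the contractor fails to carry Stage 3.
The analysis ends at Stage 3; the agency prevails.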